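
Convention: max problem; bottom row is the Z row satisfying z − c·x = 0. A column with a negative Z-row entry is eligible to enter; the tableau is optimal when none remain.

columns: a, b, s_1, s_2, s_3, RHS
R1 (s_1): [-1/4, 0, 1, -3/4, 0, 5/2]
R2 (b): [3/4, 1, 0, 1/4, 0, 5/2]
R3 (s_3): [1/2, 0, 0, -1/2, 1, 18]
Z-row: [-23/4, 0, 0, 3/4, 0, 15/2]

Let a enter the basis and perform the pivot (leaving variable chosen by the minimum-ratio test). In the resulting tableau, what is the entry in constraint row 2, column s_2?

1/3

Ratio test on column a — row 1: entry -1/4 ≤ 0; row 2: (5/2)/(3/4) = 10/3; row 3: 18/(1/2) = 36. Minimum is 10/3 at row 2 (b leaves); pivot element 3/4.
Divide row 2 by 3/4; eliminate column a from the other rows.
In the new row 2, the s_2 entry is the old entry divided by the pivot: (1/4)/(3/4) = 1/3.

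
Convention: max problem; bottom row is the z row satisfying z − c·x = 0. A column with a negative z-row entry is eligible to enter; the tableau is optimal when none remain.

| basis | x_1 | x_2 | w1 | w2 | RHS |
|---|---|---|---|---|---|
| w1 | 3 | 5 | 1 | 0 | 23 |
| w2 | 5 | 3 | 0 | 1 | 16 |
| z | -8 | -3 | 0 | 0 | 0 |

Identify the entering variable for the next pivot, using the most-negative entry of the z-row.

x_1

Negative z-row entries: x_1: -8, x_2: -3.
The most negative is -8 in column x_1, so x_1 enters.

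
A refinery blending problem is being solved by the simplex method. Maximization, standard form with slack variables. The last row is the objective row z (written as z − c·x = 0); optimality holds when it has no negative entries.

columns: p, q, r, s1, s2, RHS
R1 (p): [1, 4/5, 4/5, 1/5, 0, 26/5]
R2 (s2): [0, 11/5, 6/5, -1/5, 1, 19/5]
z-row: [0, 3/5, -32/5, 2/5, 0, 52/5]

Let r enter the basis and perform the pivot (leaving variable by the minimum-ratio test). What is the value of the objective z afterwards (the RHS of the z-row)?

92/3

Ratio test on column r — row 1: (26/5)/(4/5) = 13/2; row 2: (19/5)/(6/5) = 19/6. Minimum is 19/6 at row 2 (s2 leaves); pivot element 6/5.
Pivot on row 2; the z-row RHS becomes 52/5 − (-32/5)·(19/6) = 92/3.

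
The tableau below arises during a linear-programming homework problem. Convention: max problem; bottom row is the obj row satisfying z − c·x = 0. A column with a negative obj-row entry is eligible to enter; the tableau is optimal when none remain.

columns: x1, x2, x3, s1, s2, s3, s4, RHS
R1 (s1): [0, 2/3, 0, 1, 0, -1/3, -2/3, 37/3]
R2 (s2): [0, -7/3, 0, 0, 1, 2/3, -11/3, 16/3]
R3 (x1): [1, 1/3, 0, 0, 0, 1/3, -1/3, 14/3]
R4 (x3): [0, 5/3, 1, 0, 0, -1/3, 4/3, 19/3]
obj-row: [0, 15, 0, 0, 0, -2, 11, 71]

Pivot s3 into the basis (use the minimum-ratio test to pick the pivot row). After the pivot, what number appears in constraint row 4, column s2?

1/2

Ratio test on column s3 — row 1: entry -1/3 ≤ 0; row 2: (16/3)/(2/3) = 8; row 3: (14/3)/(1/3) = 14; row 4: entry -1/3 ≤ 0. Minimum is 8 at row 2 (s2 leaves); pivot element 2/3.
Divide row 2 by 2/3; eliminate column s3 from the other rows.
Row 4 update in column s2: 0 − (-1/3)·(3/2) = 1/2.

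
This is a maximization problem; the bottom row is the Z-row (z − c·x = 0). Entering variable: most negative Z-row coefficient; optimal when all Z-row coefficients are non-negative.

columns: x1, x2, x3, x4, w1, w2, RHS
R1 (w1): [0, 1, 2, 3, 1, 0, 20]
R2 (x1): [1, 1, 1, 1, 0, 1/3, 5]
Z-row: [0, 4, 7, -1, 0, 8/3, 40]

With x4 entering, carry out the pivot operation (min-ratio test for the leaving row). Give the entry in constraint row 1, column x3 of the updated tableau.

Ratio test on column x4 — row 1: 20/3 = 20/3; row 2: 5/1 = 5. Minimum is 5 at row 2 (x1 leaves); pivot element 1.
Divide row 2 by 1; eliminate column x4 from the other rows.
Row 1 update in column x3: 2 − 3·1 = -1.

-1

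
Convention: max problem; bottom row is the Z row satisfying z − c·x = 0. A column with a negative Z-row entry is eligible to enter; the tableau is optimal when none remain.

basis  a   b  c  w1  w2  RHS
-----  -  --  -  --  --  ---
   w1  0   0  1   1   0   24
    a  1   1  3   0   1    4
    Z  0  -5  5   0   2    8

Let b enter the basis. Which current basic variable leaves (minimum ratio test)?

a

Column b entries and ratios — w1: 0 ≤ 0, skip; a: 4/1 = 4.
Smallest ratio is 4 in the row of a, so a leaves.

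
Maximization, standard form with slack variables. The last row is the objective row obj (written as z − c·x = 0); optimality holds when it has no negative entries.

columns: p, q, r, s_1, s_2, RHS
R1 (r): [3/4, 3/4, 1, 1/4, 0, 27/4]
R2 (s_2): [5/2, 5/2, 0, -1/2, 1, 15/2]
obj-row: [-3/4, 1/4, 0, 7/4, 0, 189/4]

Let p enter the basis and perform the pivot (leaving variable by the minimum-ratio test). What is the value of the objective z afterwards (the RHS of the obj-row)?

Ratio test on column p — row 1: (27/4)/(3/4) = 9; row 2: (15/2)/(5/2) = 3. Minimum is 3 at row 2 (s_2 leaves); pivot element 5/2.
Pivot on row 2; the obj-row RHS becomes 189/4 − (-3/4)·3 = 99/2.

99/2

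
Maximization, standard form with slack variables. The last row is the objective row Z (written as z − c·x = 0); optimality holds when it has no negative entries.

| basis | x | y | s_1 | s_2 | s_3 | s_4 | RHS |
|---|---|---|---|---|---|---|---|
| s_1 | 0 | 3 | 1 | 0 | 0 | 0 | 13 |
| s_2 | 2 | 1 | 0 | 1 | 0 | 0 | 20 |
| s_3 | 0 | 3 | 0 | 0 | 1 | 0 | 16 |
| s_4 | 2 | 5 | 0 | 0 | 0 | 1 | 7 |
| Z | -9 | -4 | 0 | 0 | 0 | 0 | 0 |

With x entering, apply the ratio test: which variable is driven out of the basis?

Column x entries and ratios — s_1: 0 ≤ 0, skip; s_2: 20/2 = 10; s_3: 0 ≤ 0, skip; s_4: 7/2 = 7/2.
Smallest ratio is 7/2 in the row of s_4, so s_4 leaves.

s_4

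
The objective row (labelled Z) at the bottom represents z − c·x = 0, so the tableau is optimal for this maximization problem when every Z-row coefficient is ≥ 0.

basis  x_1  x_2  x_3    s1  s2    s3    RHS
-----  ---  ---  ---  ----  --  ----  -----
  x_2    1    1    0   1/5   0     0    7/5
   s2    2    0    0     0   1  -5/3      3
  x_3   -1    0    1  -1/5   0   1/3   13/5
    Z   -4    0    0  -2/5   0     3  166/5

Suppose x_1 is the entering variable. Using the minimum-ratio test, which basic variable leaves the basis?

Column x_1 entries and ratios — x_2: (7/5)/1 = 7/5; s2: 3/2 = 3/2; x_3: -1 ≤ 0, skip.
Smallest ratio is 7/5 in the row of x_2, so x_2 leaves.

x_2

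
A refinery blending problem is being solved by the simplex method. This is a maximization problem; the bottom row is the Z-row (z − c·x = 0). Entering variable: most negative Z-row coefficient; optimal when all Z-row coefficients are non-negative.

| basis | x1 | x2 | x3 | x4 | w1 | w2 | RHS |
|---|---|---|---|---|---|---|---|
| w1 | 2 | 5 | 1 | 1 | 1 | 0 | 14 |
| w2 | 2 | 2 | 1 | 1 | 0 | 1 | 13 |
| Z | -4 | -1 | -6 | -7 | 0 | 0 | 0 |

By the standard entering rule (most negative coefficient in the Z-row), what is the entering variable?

x4

Negative Z-row entries: x1: -4, x2: -1, x3: -6, x4: -7.
The most negative is -7 in column x4, so x4 enters.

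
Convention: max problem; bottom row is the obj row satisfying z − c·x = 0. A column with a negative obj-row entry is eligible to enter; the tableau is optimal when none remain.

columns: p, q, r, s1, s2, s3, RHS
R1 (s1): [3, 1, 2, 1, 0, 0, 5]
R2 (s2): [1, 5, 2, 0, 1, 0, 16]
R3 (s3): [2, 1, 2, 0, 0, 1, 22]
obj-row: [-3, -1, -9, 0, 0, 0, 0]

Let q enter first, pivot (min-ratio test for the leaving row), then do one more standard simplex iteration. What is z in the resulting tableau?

103/8

Ratio test on column q — row 1: 5/1 = 5; row 2: 16/5 = 16/5; row 3: 22/1 = 22. Minimum is 16/5 at row 2 (s2 leaves); pivot element 5.
Pivot on row 2; the obj-row RHS becomes 0 − (-1)·(16/5) = 16/5.
Next entering variable (most negative obj-row entry -43/5): r.
Ratio test on column r — row 1: (9/5)/(8/5) = 9/8; row 2: (16/5)/(2/5) = 8; row 3: (94/5)/(8/5) = 47/4. Minimum is 9/8 at row 1 (s1 leaves); pivot element 8/5.
After the second pivot the obj-row RHS is 16/5 − (-43/5)·(9/8) = 103/8.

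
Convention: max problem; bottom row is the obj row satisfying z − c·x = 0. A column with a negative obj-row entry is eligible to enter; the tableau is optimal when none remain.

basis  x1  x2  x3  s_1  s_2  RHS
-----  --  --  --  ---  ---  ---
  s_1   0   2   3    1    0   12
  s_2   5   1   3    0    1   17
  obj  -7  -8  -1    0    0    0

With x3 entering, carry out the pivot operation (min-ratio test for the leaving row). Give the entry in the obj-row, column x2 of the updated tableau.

-22/3

Ratio test on column x3 — row 1: 12/3 = 4; row 2: 17/3 = 17/3. Minimum is 4 at row 1 (s_1 leaves); pivot element 3.
Divide row 1 by 3; eliminate column x3 from the other rows.
obj-row update in column x2: -8 − (-1)·(2/3) = -22/3.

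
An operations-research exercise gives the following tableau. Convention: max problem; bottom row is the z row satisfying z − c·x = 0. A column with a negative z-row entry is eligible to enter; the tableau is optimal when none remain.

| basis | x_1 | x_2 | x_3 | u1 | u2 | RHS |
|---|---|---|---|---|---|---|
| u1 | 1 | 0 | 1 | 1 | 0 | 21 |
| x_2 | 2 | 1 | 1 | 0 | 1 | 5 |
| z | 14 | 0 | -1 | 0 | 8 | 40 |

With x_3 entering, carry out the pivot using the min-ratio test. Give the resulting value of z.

45

Ratio test on column x_3 — row 1: 21/1 = 21; row 2: 5/1 = 5. Minimum is 5 at row 2 (x_2 leaves); pivot element 1.
Pivot on row 2; the z-row RHS becomes 40 − (-1)·5 = 45.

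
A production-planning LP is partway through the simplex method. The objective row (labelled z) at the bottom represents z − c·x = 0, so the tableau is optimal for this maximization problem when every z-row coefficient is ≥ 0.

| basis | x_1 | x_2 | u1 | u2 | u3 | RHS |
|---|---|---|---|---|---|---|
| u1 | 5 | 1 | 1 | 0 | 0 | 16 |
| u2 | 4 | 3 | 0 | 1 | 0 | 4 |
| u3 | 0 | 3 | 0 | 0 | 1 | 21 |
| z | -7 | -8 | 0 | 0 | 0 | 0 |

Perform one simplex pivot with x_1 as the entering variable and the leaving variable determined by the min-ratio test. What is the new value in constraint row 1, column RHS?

Ratio test on column x_1 — row 1: 16/5 = 16/5; row 2: 4/4 = 1; row 3: entry 0 ≤ 0. Minimum is 1 at row 2 (u2 leaves); pivot element 4.
Divide row 2 by 4; eliminate column x_1 from the other rows.
Row 1 update in column RHS: 16 − 5·1 = 11.

11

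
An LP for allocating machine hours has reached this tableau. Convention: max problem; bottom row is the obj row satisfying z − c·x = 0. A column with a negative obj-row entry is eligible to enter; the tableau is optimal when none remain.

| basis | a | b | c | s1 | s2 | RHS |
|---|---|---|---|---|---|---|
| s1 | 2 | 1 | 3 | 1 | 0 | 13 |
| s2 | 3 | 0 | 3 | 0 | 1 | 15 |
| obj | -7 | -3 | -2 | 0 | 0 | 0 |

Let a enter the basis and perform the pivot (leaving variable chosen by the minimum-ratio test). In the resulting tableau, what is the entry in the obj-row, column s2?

Ratio test on column a — row 1: 13/2 = 13/2; row 2: 15/3 = 5. Minimum is 5 at row 2 (s2 leaves); pivot element 3.
Divide row 2 by 3; eliminate column a from the other rows.
obj-row update in column s2: 0 − (-7)·(1/3) = 7/3.

7/3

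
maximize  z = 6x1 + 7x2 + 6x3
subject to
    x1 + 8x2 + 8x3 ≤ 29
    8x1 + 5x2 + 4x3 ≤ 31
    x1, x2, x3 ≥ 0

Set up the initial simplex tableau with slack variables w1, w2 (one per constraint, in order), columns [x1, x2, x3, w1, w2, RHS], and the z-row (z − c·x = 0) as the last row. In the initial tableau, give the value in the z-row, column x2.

-7

The z-row carries the negated objective coefficients: the x2 entry is -7.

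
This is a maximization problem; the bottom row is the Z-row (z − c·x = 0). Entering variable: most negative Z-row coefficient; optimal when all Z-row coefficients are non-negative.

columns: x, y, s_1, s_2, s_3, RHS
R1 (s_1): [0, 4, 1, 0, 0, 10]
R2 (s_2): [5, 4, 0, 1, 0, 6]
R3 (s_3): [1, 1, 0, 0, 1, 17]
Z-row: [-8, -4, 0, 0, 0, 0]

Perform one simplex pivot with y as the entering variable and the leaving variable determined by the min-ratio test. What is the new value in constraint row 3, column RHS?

31/2

Ratio test on column y — row 1: 10/4 = 5/2; row 2: 6/4 = 3/2; row 3: 17/1 = 17. Minimum is 3/2 at row 2 (s_2 leaves); pivot element 4.
Divide row 2 by 4; eliminate column y from the other rows.
Row 3 update in column RHS: 17 − 1·(3/2) = 31/2.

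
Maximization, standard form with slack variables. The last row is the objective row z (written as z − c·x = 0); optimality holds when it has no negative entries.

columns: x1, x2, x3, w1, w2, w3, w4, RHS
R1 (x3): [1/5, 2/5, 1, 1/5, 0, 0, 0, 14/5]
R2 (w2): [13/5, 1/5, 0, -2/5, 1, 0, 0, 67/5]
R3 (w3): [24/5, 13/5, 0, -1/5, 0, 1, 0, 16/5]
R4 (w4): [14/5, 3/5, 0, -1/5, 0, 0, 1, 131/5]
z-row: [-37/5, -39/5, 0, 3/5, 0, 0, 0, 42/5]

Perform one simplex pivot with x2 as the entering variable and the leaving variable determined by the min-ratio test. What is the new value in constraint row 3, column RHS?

16/13

Ratio test on column x2 — row 1: (14/5)/(2/5) = 7; row 2: (67/5)/(1/5) = 67; row 3: (16/5)/(13/5) = 16/13; row 4: (131/5)/(3/5) = 131/3. Minimum is 16/13 at row 3 (w3 leaves); pivot element 13/5.
Divide row 3 by 13/5; eliminate column x2 from the other rows.
In the new row 3, the RHS entry is the old entry divided by the pivot: (16/5)/(13/5) = 16/13.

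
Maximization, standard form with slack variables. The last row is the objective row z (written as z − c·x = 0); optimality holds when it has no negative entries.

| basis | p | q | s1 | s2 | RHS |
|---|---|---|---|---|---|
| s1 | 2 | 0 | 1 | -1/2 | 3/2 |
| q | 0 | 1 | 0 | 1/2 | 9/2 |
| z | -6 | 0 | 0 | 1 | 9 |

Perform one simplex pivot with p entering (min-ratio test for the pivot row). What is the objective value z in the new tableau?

27/2

Ratio test on column p — row 1: (3/2)/2 = 3/4; row 2: entry 0 ≤ 0. Minimum is 3/4 at row 1 (s1 leaves); pivot element 2.
Pivot on row 1; the z-row RHS becomes 9 − (-6)·(3/4) = 27/2.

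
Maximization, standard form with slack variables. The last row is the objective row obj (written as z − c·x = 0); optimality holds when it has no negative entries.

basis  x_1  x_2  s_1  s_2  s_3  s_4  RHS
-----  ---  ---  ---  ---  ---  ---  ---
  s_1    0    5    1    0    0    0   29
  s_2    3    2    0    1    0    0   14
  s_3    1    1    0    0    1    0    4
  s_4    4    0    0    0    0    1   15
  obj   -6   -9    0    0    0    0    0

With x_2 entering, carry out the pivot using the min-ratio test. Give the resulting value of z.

Ratio test on column x_2 — row 1: 29/5 = 29/5; row 2: 14/2 = 7; row 3: 4/1 = 4; row 4: entry 0 ≤ 0. Minimum is 4 at row 3 (s_3 leaves); pivot element 1.
Pivot on row 3; the obj-row RHS becomes 0 − (-9)·4 = 36.

36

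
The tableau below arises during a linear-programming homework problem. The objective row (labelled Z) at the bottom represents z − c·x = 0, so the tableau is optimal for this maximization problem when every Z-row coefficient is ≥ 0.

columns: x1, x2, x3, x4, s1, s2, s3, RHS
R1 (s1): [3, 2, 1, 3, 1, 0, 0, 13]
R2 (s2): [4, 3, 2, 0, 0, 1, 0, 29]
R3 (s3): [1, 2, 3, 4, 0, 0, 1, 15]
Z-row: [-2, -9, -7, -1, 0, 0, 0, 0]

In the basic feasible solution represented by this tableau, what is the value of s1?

13

s1 is basic (row 1); its value is the RHS of that row, 13.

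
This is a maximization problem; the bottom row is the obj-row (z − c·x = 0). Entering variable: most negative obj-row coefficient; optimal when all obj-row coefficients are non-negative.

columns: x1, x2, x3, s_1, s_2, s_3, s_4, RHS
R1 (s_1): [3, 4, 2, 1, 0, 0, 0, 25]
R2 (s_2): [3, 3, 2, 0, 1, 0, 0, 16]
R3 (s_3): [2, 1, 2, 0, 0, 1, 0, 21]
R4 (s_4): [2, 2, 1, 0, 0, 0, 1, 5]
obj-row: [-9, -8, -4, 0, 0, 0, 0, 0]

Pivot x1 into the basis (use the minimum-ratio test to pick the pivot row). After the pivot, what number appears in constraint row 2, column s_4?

-3/2

Ratio test on column x1 — row 1: 25/3 = 25/3; row 2: 16/3 = 16/3; row 3: 21/2 = 21/2; row 4: 5/2 = 5/2. Minimum is 5/2 at row 4 (s_4 leaves); pivot element 2.
Divide row 4 by 2; eliminate column x1 from the other rows.
Row 2 update in column s_4: 0 − 3·(1/2) = -3/2.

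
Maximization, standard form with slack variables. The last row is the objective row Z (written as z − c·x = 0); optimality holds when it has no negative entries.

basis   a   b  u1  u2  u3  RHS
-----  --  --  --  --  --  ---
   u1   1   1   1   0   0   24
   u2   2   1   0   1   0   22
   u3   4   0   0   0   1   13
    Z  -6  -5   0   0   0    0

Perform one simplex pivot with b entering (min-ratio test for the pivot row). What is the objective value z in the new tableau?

Ratio test on column b — row 1: 24/1 = 24; row 2: 22/1 = 22; row 3: entry 0 ≤ 0. Minimum is 22 at row 2 (u2 leaves); pivot element 1.
Pivot on row 2; the Z-row RHS becomes 0 − (-5)·22 = 110.

110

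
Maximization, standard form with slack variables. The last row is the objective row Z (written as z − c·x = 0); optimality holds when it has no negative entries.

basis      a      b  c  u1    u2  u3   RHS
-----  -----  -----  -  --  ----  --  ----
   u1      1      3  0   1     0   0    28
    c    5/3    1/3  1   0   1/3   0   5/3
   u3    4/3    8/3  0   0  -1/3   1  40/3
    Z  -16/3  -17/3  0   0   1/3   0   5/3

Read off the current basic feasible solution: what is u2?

u2 is not in the basis, so in the current basic feasible solution u2 = 0.

0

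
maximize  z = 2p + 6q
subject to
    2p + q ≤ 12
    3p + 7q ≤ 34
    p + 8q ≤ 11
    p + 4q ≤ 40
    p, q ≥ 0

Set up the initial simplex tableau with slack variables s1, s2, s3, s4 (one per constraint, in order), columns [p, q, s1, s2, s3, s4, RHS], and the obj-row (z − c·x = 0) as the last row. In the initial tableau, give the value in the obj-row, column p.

The obj-row carries the negated objective coefficients: the p entry is -2.

-2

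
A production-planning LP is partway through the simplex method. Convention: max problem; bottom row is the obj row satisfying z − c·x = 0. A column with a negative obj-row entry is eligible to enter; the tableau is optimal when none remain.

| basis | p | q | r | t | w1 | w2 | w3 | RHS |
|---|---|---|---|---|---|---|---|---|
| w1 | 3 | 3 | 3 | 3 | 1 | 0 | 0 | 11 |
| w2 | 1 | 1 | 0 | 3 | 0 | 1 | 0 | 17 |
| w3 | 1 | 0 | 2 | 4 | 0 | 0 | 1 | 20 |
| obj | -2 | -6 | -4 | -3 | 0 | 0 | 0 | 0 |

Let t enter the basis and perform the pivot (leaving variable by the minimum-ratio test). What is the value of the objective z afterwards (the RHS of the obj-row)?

Ratio test on column t — row 1: 11/3 = 11/3; row 2: 17/3 = 17/3; row 3: 20/4 = 5. Minimum is 11/3 at row 1 (w1 leaves); pivot element 3.
Pivot on row 1; the obj-row RHS becomes 0 − (-3)·(11/3) = 11.

11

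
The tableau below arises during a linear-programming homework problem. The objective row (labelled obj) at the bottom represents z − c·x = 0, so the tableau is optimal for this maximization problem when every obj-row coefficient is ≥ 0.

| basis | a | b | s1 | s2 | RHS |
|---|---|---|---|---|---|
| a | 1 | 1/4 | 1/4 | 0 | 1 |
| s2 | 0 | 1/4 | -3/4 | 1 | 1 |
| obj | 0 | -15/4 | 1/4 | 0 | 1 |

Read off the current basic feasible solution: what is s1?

s1 is not in the basis, so in the current basic feasible solution s1 = 0.

0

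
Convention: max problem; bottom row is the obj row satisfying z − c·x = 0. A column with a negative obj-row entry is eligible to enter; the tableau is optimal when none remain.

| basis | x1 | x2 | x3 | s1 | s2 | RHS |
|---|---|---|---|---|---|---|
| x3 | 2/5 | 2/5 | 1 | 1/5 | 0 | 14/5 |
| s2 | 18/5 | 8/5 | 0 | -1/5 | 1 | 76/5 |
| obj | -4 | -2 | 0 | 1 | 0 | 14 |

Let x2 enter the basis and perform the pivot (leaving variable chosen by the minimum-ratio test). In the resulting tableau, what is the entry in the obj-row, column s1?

2

Ratio test on column x2 — row 1: (14/5)/(2/5) = 7; row 2: (76/5)/(8/5) = 19/2. Minimum is 7 at row 1 (x3 leaves); pivot element 2/5.
Divide row 1 by 2/5; eliminate column x2 from the other rows.
obj-row update in column s1: 1 − (-2)·(1/2) = 2.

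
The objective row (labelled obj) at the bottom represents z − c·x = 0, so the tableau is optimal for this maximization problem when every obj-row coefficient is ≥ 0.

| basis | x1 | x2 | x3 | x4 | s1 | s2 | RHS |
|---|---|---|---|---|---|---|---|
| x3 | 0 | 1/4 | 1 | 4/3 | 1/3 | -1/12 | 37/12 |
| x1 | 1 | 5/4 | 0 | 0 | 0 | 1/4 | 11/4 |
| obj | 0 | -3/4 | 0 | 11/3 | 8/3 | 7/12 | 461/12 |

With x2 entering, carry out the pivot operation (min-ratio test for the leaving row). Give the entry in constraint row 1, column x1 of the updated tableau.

-1/5

Ratio test on column x2 — row 1: (37/12)/(1/4) = 37/3; row 2: (11/4)/(5/4) = 11/5. Minimum is 11/5 at row 2 (x1 leaves); pivot element 5/4.
Divide row 2 by 5/4; eliminate column x2 from the other rows.
Row 1 update in column x1: 0 − (1/4)·(4/5) = -1/5.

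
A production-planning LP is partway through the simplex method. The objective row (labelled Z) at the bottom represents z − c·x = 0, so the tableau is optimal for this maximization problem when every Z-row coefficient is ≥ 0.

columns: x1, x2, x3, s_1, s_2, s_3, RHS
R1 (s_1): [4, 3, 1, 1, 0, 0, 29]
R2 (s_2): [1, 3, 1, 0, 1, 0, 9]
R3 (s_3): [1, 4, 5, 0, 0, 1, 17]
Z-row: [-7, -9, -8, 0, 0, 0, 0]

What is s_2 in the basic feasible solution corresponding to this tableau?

s_2 is basic (row 2); its value is the RHS of that row, 9.

9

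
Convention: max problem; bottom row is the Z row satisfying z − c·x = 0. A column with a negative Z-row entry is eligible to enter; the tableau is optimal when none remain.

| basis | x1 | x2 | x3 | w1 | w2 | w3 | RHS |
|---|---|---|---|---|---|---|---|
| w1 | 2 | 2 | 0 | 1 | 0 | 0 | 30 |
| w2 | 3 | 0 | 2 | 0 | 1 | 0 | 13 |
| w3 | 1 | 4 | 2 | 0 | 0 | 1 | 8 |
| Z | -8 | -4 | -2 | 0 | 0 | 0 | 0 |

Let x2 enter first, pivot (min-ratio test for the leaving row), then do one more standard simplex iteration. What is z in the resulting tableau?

Ratio test on column x2 — row 1: 30/2 = 15; row 2: entry 0 ≤ 0; row 3: 8/4 = 2. Minimum is 2 at row 3 (w3 leaves); pivot element 4.
Pivot on row 3; the Z-row RHS becomes 0 − (-4)·2 = 8.
Next entering variable (most negative Z-row entry -7): x1.
Ratio test on column x1 — row 1: 26/(3/2) = 52/3; row 2: 13/3 = 13/3; row 3: 2/(1/4) = 8. Minimum is 13/3 at row 2 (w2 leaves); pivot element 3.
After the second pivot the Z-row RHS is 8 − (-7)·(13/3) = 115/3.

115/3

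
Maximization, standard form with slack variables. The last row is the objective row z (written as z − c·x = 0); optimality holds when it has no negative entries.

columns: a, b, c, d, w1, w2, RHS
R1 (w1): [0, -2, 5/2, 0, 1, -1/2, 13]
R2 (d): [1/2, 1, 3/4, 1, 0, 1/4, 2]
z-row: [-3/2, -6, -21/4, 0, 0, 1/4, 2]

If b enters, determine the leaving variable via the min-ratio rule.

Column b entries and ratios — w1: -2 ≤ 0, skip; d: 2/1 = 2.
Smallest ratio is 2 in the row of d, so d leaves.

d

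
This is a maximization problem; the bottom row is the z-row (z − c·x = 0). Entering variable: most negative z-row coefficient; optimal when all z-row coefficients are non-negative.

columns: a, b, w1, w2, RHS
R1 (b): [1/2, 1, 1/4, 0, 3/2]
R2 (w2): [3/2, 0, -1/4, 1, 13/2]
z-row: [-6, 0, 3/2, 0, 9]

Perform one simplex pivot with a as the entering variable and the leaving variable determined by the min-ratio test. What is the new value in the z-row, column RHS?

27

Ratio test on column a — row 1: (3/2)/(1/2) = 3; row 2: (13/2)/(3/2) = 13/3. Minimum is 3 at row 1 (b leaves); pivot element 1/2.
Divide row 1 by 1/2; eliminate column a from the other rows.
z-row update in column RHS: 9 − (-6)·3 = 27.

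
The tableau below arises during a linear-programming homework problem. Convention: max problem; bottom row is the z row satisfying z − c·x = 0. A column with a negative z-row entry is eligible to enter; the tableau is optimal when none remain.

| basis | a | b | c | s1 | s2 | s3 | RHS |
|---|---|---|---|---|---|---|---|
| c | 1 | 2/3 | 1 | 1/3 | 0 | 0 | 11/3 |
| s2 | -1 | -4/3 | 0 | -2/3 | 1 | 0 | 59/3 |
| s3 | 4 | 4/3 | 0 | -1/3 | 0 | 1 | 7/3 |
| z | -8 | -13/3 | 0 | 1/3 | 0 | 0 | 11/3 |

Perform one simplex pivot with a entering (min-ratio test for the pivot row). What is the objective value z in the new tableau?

Ratio test on column a — row 1: (11/3)/1 = 11/3; row 2: entry -1 ≤ 0; row 3: (7/3)/4 = 7/12. Minimum is 7/12 at row 3 (s3 leaves); pivot element 4.
Pivot on row 3; the z-row RHS becomes 11/3 − (-8)·(7/12) = 25/3.

25/3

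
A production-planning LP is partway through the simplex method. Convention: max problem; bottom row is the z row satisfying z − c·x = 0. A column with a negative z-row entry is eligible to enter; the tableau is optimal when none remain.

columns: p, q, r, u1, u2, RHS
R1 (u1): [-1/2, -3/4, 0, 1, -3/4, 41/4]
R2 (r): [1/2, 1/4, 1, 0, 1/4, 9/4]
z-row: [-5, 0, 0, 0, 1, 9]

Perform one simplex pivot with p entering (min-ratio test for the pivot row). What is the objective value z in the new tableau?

63/2

Ratio test on column p — row 1: entry -1/2 ≤ 0; row 2: (9/4)/(1/2) = 9/2. Minimum is 9/2 at row 2 (r leaves); pivot element 1/2.
Pivot on row 2; the z-row RHS becomes 9 − (-5)·(9/2) = 63/2.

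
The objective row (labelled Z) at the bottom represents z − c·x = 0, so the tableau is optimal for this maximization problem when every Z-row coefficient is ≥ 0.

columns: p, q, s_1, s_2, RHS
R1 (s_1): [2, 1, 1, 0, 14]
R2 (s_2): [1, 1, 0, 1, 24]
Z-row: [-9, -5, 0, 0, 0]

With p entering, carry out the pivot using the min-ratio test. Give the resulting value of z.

Ratio test on column p — row 1: 14/2 = 7; row 2: 24/1 = 24. Minimum is 7 at row 1 (s_1 leaves); pivot element 2.
Pivot on row 1; the Z-row RHS becomes 0 − (-9)·7 = 63.

63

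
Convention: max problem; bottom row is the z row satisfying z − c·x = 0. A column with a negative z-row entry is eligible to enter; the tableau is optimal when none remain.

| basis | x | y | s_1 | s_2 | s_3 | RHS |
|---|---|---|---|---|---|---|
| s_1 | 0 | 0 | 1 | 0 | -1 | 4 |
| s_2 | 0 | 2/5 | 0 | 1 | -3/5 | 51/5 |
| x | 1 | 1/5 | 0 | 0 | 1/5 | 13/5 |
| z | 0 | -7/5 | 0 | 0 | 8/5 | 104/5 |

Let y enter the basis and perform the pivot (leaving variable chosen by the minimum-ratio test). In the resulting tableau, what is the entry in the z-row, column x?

7

Ratio test on column y — row 1: entry 0 ≤ 0; row 2: (51/5)/(2/5) = 51/2; row 3: (13/5)/(1/5) = 13. Minimum is 13 at row 3 (x leaves); pivot element 1/5.
Divide row 3 by 1/5; eliminate column y from the other rows.
z-row update in column x: 0 − (-7/5)·5 = 7.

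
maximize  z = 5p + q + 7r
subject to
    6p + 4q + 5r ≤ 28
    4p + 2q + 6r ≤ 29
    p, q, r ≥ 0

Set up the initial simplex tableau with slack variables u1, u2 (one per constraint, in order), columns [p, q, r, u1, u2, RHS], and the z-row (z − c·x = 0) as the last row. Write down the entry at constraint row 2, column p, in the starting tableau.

Constraint 2 has coefficient 4 on p.

4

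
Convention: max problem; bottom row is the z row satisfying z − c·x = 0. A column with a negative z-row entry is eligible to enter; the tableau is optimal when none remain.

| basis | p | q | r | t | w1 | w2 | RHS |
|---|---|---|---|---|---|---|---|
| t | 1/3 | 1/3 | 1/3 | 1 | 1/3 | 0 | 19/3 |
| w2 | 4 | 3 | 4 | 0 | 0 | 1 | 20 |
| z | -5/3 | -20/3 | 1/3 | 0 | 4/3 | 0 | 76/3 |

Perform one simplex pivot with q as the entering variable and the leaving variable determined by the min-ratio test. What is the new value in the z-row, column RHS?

Ratio test on column q — row 1: (19/3)/(1/3) = 19; row 2: 20/3 = 20/3. Minimum is 20/3 at row 2 (w2 leaves); pivot element 3.
Divide row 2 by 3; eliminate column q from the other rows.
z-row update in column RHS: 76/3 − (-20/3)·(20/3) = 628/9.

628/9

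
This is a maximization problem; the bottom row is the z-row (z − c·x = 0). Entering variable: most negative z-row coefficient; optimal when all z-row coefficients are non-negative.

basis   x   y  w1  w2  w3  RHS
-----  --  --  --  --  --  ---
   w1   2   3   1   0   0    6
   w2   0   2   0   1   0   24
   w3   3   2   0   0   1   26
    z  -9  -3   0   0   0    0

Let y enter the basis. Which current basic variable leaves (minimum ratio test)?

Column y entries and ratios — w1: 6/3 = 2; w2: 24/2 = 12; w3: 26/2 = 13.
Smallest ratio is 2 in the row of w1, so w1 leaves.

w1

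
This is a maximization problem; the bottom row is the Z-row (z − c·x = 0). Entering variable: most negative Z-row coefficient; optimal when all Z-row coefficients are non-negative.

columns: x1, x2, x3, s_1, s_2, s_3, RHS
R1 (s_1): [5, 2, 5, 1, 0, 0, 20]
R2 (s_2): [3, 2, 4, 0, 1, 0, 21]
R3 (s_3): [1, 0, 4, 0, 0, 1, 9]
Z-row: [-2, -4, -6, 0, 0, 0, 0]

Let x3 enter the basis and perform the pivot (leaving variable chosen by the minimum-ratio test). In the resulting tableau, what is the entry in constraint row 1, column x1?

Ratio test on column x3 — row 1: 20/5 = 4; row 2: 21/4 = 21/4; row 3: 9/4 = 9/4. Minimum is 9/4 at row 3 (s_3 leaves); pivot element 4.
Divide row 3 by 4; eliminate column x3 from the other rows.
Row 1 update in column x1: 5 − 5·(1/4) = 15/4.

15/4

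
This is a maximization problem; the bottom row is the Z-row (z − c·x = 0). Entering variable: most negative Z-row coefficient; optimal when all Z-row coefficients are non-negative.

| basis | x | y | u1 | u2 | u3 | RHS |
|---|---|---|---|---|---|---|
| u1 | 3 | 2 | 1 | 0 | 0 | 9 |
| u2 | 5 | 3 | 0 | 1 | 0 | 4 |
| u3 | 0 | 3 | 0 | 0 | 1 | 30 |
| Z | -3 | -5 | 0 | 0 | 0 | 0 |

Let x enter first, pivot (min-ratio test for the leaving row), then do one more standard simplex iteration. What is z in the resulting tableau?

20/3

Ratio test on column x — row 1: 9/3 = 3; row 2: 4/5 = 4/5; row 3: entry 0 ≤ 0. Minimum is 4/5 at row 2 (u2 leaves); pivot element 5.
Pivot on row 2; the Z-row RHS becomes 0 − (-3)·(4/5) = 12/5.
Next entering variable (most negative Z-row entry -16/5): y.
Ratio test on column y — row 1: (33/5)/(1/5) = 33; row 2: (4/5)/(3/5) = 4/3; row 3: 30/3 = 10. Minimum is 4/3 at row 2 (x leaves); pivot element 3/5.
After the second pivot the Z-row RHS is 12/5 − (-16/5)·(4/3) = 20/3.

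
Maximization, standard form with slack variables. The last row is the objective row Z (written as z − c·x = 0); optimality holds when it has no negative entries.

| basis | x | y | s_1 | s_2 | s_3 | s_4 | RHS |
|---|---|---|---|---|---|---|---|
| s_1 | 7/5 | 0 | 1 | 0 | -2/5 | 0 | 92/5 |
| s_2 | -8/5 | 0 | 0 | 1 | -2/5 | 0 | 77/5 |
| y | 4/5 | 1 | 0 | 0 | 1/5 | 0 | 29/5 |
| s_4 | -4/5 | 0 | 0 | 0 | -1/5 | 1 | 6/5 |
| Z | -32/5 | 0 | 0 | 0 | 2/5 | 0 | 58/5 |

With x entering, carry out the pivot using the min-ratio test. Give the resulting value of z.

58

Ratio test on column x — row 1: (92/5)/(7/5) = 92/7; row 2: entry -8/5 ≤ 0; row 3: (29/5)/(4/5) = 29/4; row 4: entry -4/5 ≤ 0. Minimum is 29/4 at row 3 (y leaves); pivot element 4/5.
Pivot on row 3; the Z-row RHS becomes 58/5 − (-32/5)·(29/4) = 58.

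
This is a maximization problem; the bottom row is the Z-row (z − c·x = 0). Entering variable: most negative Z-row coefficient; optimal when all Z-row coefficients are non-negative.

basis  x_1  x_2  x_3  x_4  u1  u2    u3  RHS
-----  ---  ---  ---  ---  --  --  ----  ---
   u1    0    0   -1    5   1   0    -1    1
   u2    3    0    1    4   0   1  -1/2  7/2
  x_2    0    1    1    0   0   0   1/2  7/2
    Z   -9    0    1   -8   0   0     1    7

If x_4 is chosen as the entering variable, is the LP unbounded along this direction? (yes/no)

no

Column x_4 has positive entries in row(s) 1, 2, so the ratio test bounds it — not unbounded.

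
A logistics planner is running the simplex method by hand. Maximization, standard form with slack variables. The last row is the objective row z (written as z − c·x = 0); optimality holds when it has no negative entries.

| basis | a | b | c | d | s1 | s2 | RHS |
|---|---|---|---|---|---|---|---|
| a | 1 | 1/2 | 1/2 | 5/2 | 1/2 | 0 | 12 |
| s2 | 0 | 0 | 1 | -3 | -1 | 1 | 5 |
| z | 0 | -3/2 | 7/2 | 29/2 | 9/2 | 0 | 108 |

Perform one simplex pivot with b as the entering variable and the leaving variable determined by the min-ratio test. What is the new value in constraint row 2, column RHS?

5

Ratio test on column b — row 1: 12/(1/2) = 24; row 2: entry 0 ≤ 0. Minimum is 24 at row 1 (a leaves); pivot element 1/2.
Divide row 1 by 1/2; eliminate column b from the other rows.
Row 2 update in column RHS: 5 − 0·24 = 5.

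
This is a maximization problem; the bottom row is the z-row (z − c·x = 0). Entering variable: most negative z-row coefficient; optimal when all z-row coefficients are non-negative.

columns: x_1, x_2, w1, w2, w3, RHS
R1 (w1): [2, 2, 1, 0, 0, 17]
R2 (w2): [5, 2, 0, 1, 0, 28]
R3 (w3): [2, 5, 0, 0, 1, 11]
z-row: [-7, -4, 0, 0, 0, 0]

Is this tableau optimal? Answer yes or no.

no

The z-row has a negative entry -7 in column x_1, so it is not optimal.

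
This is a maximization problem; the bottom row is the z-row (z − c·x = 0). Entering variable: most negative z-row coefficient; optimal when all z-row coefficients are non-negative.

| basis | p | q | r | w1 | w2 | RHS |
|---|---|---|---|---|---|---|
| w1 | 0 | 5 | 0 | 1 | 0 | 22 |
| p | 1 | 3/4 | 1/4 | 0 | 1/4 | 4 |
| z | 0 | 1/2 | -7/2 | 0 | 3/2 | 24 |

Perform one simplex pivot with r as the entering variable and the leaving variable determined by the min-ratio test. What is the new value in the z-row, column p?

14

Ratio test on column r — row 1: entry 0 ≤ 0; row 2: 4/(1/4) = 16. Minimum is 16 at row 2 (p leaves); pivot element 1/4.
Divide row 2 by 1/4; eliminate column r from the other rows.
z-row update in column p: 0 − (-7/2)·4 = 14.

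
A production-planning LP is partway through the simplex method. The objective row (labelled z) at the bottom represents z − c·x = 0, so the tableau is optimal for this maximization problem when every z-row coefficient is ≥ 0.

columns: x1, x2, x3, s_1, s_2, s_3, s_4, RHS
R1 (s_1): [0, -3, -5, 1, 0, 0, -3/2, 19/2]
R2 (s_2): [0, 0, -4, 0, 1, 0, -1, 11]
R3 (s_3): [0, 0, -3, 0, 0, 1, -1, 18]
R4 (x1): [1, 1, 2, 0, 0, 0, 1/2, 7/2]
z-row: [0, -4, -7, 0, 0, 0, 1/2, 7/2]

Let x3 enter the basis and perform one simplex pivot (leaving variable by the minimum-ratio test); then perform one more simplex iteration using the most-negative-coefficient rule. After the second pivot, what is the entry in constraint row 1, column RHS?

20

Ratio test on column x3 — row 1: entry -5 ≤ 0; row 2: entry -4 ≤ 0; row 3: entry -3 ≤ 0; row 4: (7/2)/2 = 7/4. Minimum is 7/4 at row 4 (x1 leaves); pivot element 2.
Divide row 4 by 2; eliminate column x3 from the other rows.
Second iteration: most negative z-row entry is -1/2 in column x2, so x2 enters.
Ratio test on column x2 — row 1: entry -1/2 ≤ 0; row 2: 18/2 = 9; row 3: (93/4)/(3/2) = 31/2; row 4: (7/4)/(1/2) = 7/2. Minimum is 7/2 at row 4 (x3 leaves); pivot element 1/2.
Divide row 4 by 1/2; eliminate column x2 from the other rows.
After both pivots, the entry at constraint row 1, column RHS is 20.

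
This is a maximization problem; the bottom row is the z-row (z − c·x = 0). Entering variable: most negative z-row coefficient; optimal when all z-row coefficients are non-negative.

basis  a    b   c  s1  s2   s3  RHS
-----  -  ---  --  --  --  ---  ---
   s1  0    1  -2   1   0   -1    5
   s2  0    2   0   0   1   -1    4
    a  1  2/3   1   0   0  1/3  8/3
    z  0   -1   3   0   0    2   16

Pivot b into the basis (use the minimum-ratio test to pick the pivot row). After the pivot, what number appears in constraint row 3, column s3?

2/3

Ratio test on column b — row 1: 5/1 = 5; row 2: 4/2 = 2; row 3: (8/3)/(2/3) = 4. Minimum is 2 at row 2 (s2 leaves); pivot element 2.
Divide row 2 by 2; eliminate column b from the other rows.
Row 3 update in column s3: 1/3 − (2/3)·(-1/2) = 2/3.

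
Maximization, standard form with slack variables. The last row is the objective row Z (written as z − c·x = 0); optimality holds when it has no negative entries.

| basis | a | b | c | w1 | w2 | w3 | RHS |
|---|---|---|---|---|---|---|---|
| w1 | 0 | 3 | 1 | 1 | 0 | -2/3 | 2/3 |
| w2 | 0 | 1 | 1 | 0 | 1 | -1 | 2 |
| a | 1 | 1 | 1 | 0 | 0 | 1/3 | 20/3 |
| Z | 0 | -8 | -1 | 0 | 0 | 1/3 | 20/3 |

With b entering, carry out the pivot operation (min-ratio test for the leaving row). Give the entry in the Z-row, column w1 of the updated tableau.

Ratio test on column b — row 1: (2/3)/3 = 2/9; row 2: 2/1 = 2; row 3: (20/3)/1 = 20/3. Minimum is 2/9 at row 1 (w1 leaves); pivot element 3.
Divide row 1 by 3; eliminate column b from the other rows.
Z-row update in column w1: 0 − (-8)·(1/3) = 8/3.

8/3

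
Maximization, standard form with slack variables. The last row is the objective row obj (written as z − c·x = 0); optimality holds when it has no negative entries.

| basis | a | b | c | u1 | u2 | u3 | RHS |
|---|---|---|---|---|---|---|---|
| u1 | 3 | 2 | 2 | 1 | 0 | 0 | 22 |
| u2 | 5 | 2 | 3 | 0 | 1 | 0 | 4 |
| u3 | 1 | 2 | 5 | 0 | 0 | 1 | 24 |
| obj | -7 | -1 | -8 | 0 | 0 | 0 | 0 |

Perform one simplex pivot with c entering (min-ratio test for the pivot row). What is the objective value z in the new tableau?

32/3

Ratio test on column c — row 1: 22/2 = 11; row 2: 4/3 = 4/3; row 3: 24/5 = 24/5. Minimum is 4/3 at row 2 (u2 leaves); pivot element 3.
Pivot on row 2; the obj-row RHS becomes 0 − (-8)·(4/3) = 32/3.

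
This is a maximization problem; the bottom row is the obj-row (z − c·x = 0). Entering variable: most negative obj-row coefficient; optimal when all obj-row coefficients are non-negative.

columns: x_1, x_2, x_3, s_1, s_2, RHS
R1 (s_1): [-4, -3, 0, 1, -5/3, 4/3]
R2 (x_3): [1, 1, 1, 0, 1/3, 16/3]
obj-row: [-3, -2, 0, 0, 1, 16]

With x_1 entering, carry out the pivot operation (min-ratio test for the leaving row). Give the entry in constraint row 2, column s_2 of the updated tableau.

Ratio test on column x_1 — row 1: entry -4 ≤ 0; row 2: (16/3)/1 = 16/3. Minimum is 16/3 at row 2 (x_3 leaves); pivot element 1.
Divide row 2 by 1; eliminate column x_1 from the other rows.
In the new row 2, the s_2 entry is the old entry divided by the pivot: (1/3)/1 = 1/3.

1/3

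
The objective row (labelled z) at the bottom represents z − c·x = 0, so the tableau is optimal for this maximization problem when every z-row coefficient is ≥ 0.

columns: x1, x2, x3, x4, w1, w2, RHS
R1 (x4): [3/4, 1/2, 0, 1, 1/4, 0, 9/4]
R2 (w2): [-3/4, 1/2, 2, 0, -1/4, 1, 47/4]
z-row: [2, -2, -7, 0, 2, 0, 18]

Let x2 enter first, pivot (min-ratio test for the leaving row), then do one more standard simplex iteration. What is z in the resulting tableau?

Ratio test on column x2 — row 1: (9/4)/(1/2) = 9/2; row 2: (47/4)/(1/2) = 47/2. Minimum is 9/2 at row 1 (x4 leaves); pivot element 1/2.
Pivot on row 1; the z-row RHS becomes 18 − (-2)·(9/2) = 27.
Next entering variable (most negative z-row entry -7): x3.
Ratio test on column x3 — row 1: entry 0 ≤ 0; row 2: (19/2)/2 = 19/4. Minimum is 19/4 at row 2 (w2 leaves); pivot element 2.
After the second pivot the z-row RHS is 27 − (-7)·(19/4) = 241/4.

241/4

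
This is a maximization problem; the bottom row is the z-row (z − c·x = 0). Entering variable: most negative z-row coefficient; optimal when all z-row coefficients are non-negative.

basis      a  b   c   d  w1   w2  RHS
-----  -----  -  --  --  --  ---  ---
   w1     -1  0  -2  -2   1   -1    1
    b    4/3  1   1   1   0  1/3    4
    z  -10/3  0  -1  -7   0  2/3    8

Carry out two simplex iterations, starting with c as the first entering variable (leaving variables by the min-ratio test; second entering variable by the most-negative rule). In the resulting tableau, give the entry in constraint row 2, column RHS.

4

Ratio test on column c — row 1: entry -2 ≤ 0; row 2: 4/1 = 4. Minimum is 4 at row 2 (b leaves); pivot element 1.
Divide row 2 by 1; eliminate column c from the other rows.
Second iteration: most negative z-row entry is -6 in column d, so d enters.
Ratio test on column d — row 1: entry 0 ≤ 0; row 2: 4/1 = 4. Minimum is 4 at row 2 (c leaves); pivot element 1.
Divide row 2 by 1; eliminate column d from the other rows.
After both pivots, the entry at constraint row 2, column RHS is 4.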